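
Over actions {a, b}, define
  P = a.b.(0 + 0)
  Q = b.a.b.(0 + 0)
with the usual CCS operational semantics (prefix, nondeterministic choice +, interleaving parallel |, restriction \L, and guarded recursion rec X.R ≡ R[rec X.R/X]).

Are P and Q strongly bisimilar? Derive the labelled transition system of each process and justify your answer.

LTS(P): 3 reachable states
  p0 = a.b.(0 + 0) has moves ··a··> p1
  p1 = b.(0 + 0) has moves ··b··> p2
  p2 = 0 + 0 has moves stopped
LTS(Q): 4 reachable states
  q0 = b.a.b.(0 + 0) has moves ··b··> q1
  q1 = a.b.(0 + 0) has moves ··a··> q2
  q2 = b.(0 + 0) has moves ··b··> q3
  q3 = 0 + 0 has moves stopped
Bisimilarity quotient blocks:
  B0 = {p0, q1}
  B1 = {p1, q2}
  B2 = {p2, q3}
  B3 = {q0}
p0 ∈ B0, q0 ∈ B3 → different blocks

NO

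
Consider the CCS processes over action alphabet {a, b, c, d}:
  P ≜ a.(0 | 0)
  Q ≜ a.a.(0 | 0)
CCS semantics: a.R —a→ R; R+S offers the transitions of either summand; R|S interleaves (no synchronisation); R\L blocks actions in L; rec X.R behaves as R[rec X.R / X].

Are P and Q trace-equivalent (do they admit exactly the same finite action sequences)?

trace-distinct — witness ⟨aa⟩

LTS(P): 2 reachable states
  s0 = a.(0 | 0) | =a=> s1
  s1 = 0 | 0 | deadlocked
LTS(Q): 3 reachable states
  t0 = a.a.(0 | 0) | =a=> t1
  t1 = a.(0 | 0) | =a=> t2
  t2 = 0 | 0 | deadlocked
Trace ⟨aa⟩ through Q, begin at {t0}:
  after a @ step 1: {t1}
  after a @ step 2: {t2}
  Q completes σ.
Trace ⟨aa⟩ through P, begin at {s0}:
  after a @ step 1: {s1}
  after a @ step 2: ∅ (P stuck)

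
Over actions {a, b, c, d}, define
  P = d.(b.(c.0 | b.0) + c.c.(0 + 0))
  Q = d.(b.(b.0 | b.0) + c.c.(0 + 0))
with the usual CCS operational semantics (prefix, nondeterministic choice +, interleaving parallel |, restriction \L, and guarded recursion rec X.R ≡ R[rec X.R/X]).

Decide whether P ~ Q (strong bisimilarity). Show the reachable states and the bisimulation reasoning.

Reachable graph of P (8 states):
  m0 = d.(b.(c.0 | b.0) + c.c.(0 + 0)) ⊢ =d=> m1
  m1 = b.(c.0 | b.0) + c.c.(0 + 0) ⊢ =b=> m2, =c=> m3
  m2 = c.0 | b.0 ⊢ =b=> m4, =c=> m5
  m3 = c.(0 + 0) ⊢ =c=> m6
  m4 = c.0 | 0 ⊢ =c=> m7
  m5 = 0 | b.0 ⊢ =b=> m7
  m6 = 0 + 0 ⊢ stopped
  m7 = 0 | 0 ⊢ stopped
Reachable graph of Q (8 states):
  n0 = d.(b.(b.0 | b.0) + c.c.(0 + 0)) ⊢ =d=> n1
  n1 = b.(b.0 | b.0) + c.c.(0 + 0) ⊢ =b=> n2, =c=> n3
  n2 = b.0 | b.0 ⊢ =b=> n4, =b=> n5
  n3 = c.(0 + 0) ⊢ =c=> n6
  n4 = 0 | b.0 ⊢ =b=> n7
  n5 = b.0 | 0 ⊢ =b=> n7
  n6 = 0 + 0 ⊢ stopped
  n7 = 0 | 0 ⊢ stopped
Bisimilarity quotient blocks:
  B0 = {m0}
  B1 = {m1}
  B2 = {m3, m4, n3}
  B3 = {m6, m7, n6, n7}
  B4 = {m2}
  B5 = {m5, n4, n5}
  B6 = {n0}
  B7 = {n1}
  B8 = {n2}
m0 ∈ B0, n0 ∈ B6 → different blocks

NO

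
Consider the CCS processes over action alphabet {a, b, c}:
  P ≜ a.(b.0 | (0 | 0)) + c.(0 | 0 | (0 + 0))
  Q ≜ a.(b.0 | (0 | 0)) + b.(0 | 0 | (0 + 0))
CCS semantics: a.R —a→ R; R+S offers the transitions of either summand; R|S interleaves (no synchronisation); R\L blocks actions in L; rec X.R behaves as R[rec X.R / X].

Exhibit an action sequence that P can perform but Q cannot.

P's transition system — 4 states:
  m0 = a.(b.0 | (0 | 0)) + c.(0 | 0 | (0 + 0)) → -a-> m1, -c-> m2
  m1 = b.0 | (0 | 0) → -b-> m3
  m2 = 0 | 0 | (0 + 0) → stopped
  m3 = 0 | (0 | 0) → stopped
Q's transition system — 4 states:
  n0 = a.(b.0 | (0 | 0)) + b.(0 | 0 | (0 + 0)) → -a-> n1, -b-> n2
  n1 = b.0 | (0 | 0) → -b-> n3
  n2 = 0 | 0 | (0 + 0) → stopped
  n3 = 0 | (0 | 0) → stopped
Run σ = ⟨c⟩ on P: start {m0}
  [1] c ⇒ {m2}
  P completes σ.
Run σ = ⟨c⟩ on Q: start {n0}
  [1] c ⇒ no successor for Q

c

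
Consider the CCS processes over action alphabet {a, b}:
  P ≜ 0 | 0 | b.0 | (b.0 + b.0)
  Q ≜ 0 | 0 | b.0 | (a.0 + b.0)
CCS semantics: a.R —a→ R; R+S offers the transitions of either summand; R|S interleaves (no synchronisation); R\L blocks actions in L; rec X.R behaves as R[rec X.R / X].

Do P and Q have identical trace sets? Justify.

P's transition system — 4 states:
  s0 = 0 | 0 | b.0 | (b.0 + b.0) | —b→ s1, —b→ s2
  s1 = 0 | 0 | 0 | (b.0 + b.0) | —b→ s3
  s2 = 0 | 0 | b.0 | 0 | —b→ s3
  s3 = 0 | 0 | 0 | 0 | deadlocked
Q's transition system — 4 states:
  t0 = 0 | 0 | b.0 | (a.0 + b.0) | —a→ t1, —b→ t1, —b→ t2
  t1 = 0 | 0 | b.0 | 0 | —b→ t3
  t2 = 0 | 0 | 0 | (a.0 + b.0) | —a→ t3, —b→ t3
  t3 = 0 | 0 | 0 | 0 | deadlocked
Executing a from Q (initial set {t0}):
  after a @ step 1: {t1}
  Q completes σ.
Executing a from P (initial set {s0}):
  after a @ step 1: ∅  — P cannot continue

trace-distinct — witness ⟨a⟩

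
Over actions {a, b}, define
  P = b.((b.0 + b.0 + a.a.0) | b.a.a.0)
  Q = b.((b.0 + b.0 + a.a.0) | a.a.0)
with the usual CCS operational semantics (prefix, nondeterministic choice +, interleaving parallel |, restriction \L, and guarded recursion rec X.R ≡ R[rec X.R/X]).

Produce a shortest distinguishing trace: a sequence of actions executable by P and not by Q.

Reachable graph of P (13 states):
  s0 = b.((b.0 + b.0 + a.a.0) | b.a.a.0) | =b=> s1
  s1 = (b.0 + b.0 + a.a.0) | b.a.a.0 | =a=> s2, =b=> s3, =b=> s4
  s2 = a.0 | b.a.a.0 | =a=> s4, =b=> s5
  s3 = (b.0 + b.0 + a.a.0) | a.a.0 | =a=> s5, =a=> s6, =b=> s7
  s4 = 0 | b.a.a.0 | =b=> s7
  s5 = a.0 | a.a.0 | =a=> s7, =a=> s8
  s6 = (b.0 + b.0 + a.a.0) | a.0 | =a=> s8, =a=> s9, =b=> s10
  s7 = 0 | a.a.0 | =a=> s10
  s8 = a.0 | a.0 | =a=> s10, =a=> s11
  s9 = (b.0 + b.0 + a.a.0) | 0 | =a=> s11, =b=> s12
  s10 = 0 | a.0 | =a=> s12
  s11 = a.0 | 0 | =a=> s12
  s12 = 0 | 0 | deadlocked
Reachable graph of Q (10 states):
  t0 = b.((b.0 + b.0 + a.a.0) | a.a.0) | =b=> t1
  t1 = (b.0 + b.0 + a.a.0) | a.a.0 | =a=> t2, =a=> t3, =b=> t4
  t2 = (b.0 + b.0 + a.a.0) | a.0 | =a=> t5, =a=> t6, =b=> t7
  t3 = a.0 | a.a.0 | =a=> t4, =a=> t6
  t4 = 0 | a.a.0 | =a=> t7
  t5 = (b.0 + b.0 + a.a.0) | 0 | =a=> t8, =b=> t9
  t6 = a.0 | a.0 | =a=> t7, =a=> t8
  t7 = 0 | a.0 | =a=> t9
  t8 = a.0 | 0 | =a=> t9
  t9 = 0 | 0 | deadlocked
Run σ = ⟨bbb⟩ on P: start {s0}
  after b @ step 1: {s1}
  after b @ step 2: {s3, s4}
  after b @ step 3: {s7}
  ✓ P
Run σ = ⟨bbb⟩ on Q: start {t0}
  after b @ step 1: {t1}
  after b @ step 2: {t4}
  after b @ step 3: ∅  — Q cannot continue

bbb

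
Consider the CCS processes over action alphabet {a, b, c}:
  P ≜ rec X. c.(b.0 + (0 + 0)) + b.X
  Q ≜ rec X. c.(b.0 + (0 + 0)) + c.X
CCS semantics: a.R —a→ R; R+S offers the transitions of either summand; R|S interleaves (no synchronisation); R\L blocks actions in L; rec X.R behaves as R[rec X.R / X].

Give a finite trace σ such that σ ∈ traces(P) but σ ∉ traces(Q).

LTS(P): 3 reachable states
  p0 = rec X. c.(b.0 + (0 + 0)) + b.X ⊢ =b=> p0, =c=> p1
  p1 = b.0 + (0 + 0) ⊢ =b=> p2
  p2 = 0 ⊢ ·
LTS(Q): 3 reachable states
  q0 = rec X. c.(b.0 + (0 + 0)) + c.X ⊢ =c=> q0, =c=> q1
  q1 = b.0 + (0 + 0) ⊢ =b=> q2
  q2 = 0 ⊢ ·
Run σ = ⟨b⟩ on P: start {p0}
  step 1 (b): {p0}
  — P admits the full trace.
Run σ = ⟨b⟩ on Q: start {q0}
  step 1 (b): ∅ (Q stuck)

b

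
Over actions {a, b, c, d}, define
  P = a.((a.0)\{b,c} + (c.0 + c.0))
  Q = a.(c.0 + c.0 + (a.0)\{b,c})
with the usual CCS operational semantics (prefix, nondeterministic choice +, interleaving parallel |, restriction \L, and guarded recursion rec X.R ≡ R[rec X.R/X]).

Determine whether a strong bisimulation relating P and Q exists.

bisimilar

Reachable graph of P (4 states):
  s0 = a.((a.0)\{b,c} + (c.0 + c.0)) has moves --a--▸ s1
  s1 = (a.0)\{b,c} + (c.0 + c.0) has moves --a--▸ s2, --c--▸ s3
  s2 = 0\{b,c} has moves deadlocked
  s3 = 0 has moves deadlocked
Reachable graph of Q (4 states):
  t0 = a.(c.0 + c.0 + (a.0)\{b,c}) has moves --a--▸ t1
  t1 = c.0 + c.0 + (a.0)\{b,c} has moves --a--▸ t2, --c--▸ t3
  t2 = 0\{b,c} has moves deadlocked
  t3 = 0 has moves deadlocked
Bisimilarity quotient blocks:
  B0 = {s0, t0}
  B1 = {s1, t1}
  B2 = {s2, s3, t2, t3}
s0 ∈ B0, t0 ∈ B0 → same block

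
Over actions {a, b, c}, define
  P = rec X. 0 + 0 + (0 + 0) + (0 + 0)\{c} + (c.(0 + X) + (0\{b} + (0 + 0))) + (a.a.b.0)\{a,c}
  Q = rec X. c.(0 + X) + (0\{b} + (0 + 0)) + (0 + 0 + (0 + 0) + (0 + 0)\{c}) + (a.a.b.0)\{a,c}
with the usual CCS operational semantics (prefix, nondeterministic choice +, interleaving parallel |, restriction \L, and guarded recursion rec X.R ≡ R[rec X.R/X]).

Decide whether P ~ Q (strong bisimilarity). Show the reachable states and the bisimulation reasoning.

P's transition system — 2 states:
  m0 = rec X. 0 + 0 + (0 + 0) + (0 + 0)\{c} + (c.(0 + X) + (0\{b} + (0 + 0))) + (a.a.b.0)\{a,c} | —c→ m1
  m1 = 0 + (rec X. 0 + 0 + (0 + 0) + (0 + 0)\{c} + (c.(0 + X) + (0\{b} + (0 + 0))) + (a.a.b.0)\{a,c}) | —c→ m1
Q's transition system — 2 states:
  n0 = rec X. c.(0 + X) + (0\{b} + (0 + 0)) + (0 + 0 + (0 + 0) + (0 + 0)\{c}) + (a.a.b.0)\{a,c} | —c→ n1
  n1 = 0 + (rec X. c.(0 + X) + (0\{b} + (0 + 0)) + (0 + 0 + (0 + 0) + (0 + 0)\{c}) + (a.a.b.0)\{a,c}) | —c→ n1
Bisimilarity quotient blocks:
  B0 = {m0, m1, n0, n1}
m0 ∈ B0, n0 ∈ B0 → same block

P ~ Q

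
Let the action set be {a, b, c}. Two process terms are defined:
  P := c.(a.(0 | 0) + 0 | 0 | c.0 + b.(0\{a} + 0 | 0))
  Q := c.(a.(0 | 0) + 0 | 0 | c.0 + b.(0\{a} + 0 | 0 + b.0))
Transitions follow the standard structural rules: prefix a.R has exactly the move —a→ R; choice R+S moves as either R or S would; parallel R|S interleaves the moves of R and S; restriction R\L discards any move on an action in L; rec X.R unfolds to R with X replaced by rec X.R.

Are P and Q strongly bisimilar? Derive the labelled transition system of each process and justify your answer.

P's transition system — 5 states:
  u0 = c.(a.(0 | 0) + 0 | 0 | c.0 + b.(0\{a} + 0 | 0)) has moves —c→ u1
  u1 = a.(0 | 0) + 0 | 0 | c.0 + b.(0\{a} + 0 | 0) has moves —a→ u2, —b→ u3, —c→ u4
  u2 = 0 | 0 has moves deadlocked
  u3 = 0\{a} + 0 | 0 has moves deadlocked
  u4 = 0 | 0 | 0 has moves deadlocked
Q's transition system — 6 states:
  v0 = c.(a.(0 | 0) + 0 | 0 | c.0 + b.(0\{a} + 0 | 0 + b.0)) has moves —c→ v1
  v1 = a.(0 | 0) + 0 | 0 | c.0 + b.(0\{a} + 0 | 0 + b.0) has moves —a→ v2, —b→ v3, —c→ v4
  v2 = 0 | 0 has moves deadlocked
  v3 = 0\{a} + 0 | 0 + b.0 has moves —b→ v5
  v4 = 0 | 0 | 0 has moves deadlocked
  v5 = 0 has moves deadlocked
Coarsest stable partition (strong bisimilarity classes):
  B0 = {u0}
  B1 = {u1}
  B2 = {u2, u3, u4, v2, v4, v5}
  B3 = {v0}
  B4 = {v1}
  B5 = {v3}
u0 ∈ B0, v0 ∈ B3 → different blocks

NO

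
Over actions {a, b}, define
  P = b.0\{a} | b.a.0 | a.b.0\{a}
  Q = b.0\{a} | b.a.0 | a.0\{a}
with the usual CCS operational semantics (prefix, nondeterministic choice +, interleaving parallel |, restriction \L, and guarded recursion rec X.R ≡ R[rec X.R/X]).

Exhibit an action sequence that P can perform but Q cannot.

Reachable graph of P (18 states):
  u0 = b.0\{a} | b.a.0 | a.b.0\{a} → ··a··> u1, ··b··> u2, ··b··> u3
  u1 = b.0\{a} | b.a.0 | b.0\{a} → ··b··> u4, ··b··> u5, ··b··> u6
  u2 = 0\{a} | b.a.0 | a.b.0\{a} → ··a··> u4, ··b··> u7
  u3 = b.0\{a} | a.0 | a.b.0\{a} → ··a··> u5, ··a··> u8, ··b··> u7
  u4 = 0\{a} | b.a.0 | b.0\{a} → ··b··> u10, ··b··> u9
  u5 = b.0\{a} | a.0 | b.0\{a} → ··a··> u11, ··b··> u12, ··b··> u9
  u6 = b.0\{a} | b.a.0 | 0\{a} → ··b··> u10, ··b··> u12
  u7 = 0\{a} | a.0 | a.b.0\{a} → ··a··> u13, ··a··> u9
  u8 = b.0\{a} | 0 | a.b.0\{a} → ··a··> u11, ··b··> u13
  u9 = 0\{a} | a.0 | b.0\{a} → ··a··> u14, ··b··> u15
  u10 = 0\{a} | b.a.0 | 0\{a} → ··b··> u15
  u11 = b.0\{a} | 0 | b.0\{a} → ··b··> u14, ··b··> u16
  u12 = b.0\{a} | a.0 | 0\{a} → ··a··> u16, ··b··> u15
  u13 = 0\{a} | 0 | a.b.0\{a} → ··a··> u14
  u14 = 0\{a} | 0 | b.0\{a} → ··b··> u17
  u15 = 0\{a} | a.0 | 0\{a} → ··a··> u17
  u16 = b.0\{a} | 0 | 0\{a} → ··b··> u17
  u17 = 0\{a} | 0 | 0\{a} → stopped
Reachable graph of Q (12 states):
  v0 = b.0\{a} | b.a.0 | a.0\{a} → ··a··> v1, ··b··> v2, ··b··> v3
  v1 = b.0\{a} | b.a.0 | 0\{a} → ··b··> v4, ··b··> v5
  v2 = 0\{a} | b.a.0 | a.0\{a} → ··a··> v4, ··b··> v6
  v3 = b.0\{a} | a.0 | a.0\{a} → ··a··> v5, ··a··> v7, ··b··> v6
  v4 = 0\{a} | b.a.0 | 0\{a} → ··b··> v8
  v5 = b.0\{a} | a.0 | 0\{a} → ··a··> v9, ··b··> v8
  v6 = 0\{a} | a.0 | a.0\{a} → ··a··> v10, ··a··> v8
  v7 = b.0\{a} | 0 | a.0\{a} → ··a··> v9, ··b··> v10
  v8 = 0\{a} | a.0 | 0\{a} → ··a··> v11
  v9 = b.0\{a} | 0 | 0\{a} → ··b··> v11
  v10 = 0\{a} | 0 | a.0\{a} → ··a··> v11
  v11 = 0\{a} | 0 | 0\{a} → stopped
Executing abbb from P (initial set {u0}):
  step 1 (a): {u1}
  step 2 (b): {u4, u5, u6}
  step 3 (b): {u10, u12, u9}
  step 4 (b): {u15}
  ✓ P
Executing abbb from Q (initial set {v0}):
  step 1 (a): {v1}
  step 2 (b): {v4, v5}
  step 3 (b): {v8}
  step 4 (b): no successor for Q

abbb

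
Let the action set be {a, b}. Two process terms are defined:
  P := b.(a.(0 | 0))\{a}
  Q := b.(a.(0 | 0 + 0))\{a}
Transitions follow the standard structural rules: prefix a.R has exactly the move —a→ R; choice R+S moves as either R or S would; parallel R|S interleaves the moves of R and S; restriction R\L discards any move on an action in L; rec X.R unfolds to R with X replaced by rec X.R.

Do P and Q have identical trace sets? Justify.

trace-equivalent

P's transition system — 2 states:
  s0 = b.(a.(0 | 0))\{a} | —b→ s1
  s1 = (a.(0 | 0))\{a} | ·
Q's transition system — 2 states:
  t0 = b.(a.(0 | 0 + 0))\{a} | —b→ t1
  t1 = (a.(0 | 0 + 0))\{a} | ·
Bisimilarity quotient blocks:
  B0 = {s0, t0}
  B1 = {s1, t1}
s0 ∈ B0, t0 ∈ B0 → same block
Bisimilar ⇒ trace-equivalent.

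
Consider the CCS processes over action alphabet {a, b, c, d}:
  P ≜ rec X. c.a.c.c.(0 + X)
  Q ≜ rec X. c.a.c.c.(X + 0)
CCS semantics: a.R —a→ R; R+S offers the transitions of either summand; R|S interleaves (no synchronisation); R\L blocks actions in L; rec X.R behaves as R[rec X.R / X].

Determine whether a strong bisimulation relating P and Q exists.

P's transition system — 5 states:
  m0 = rec X. c.a.c.c.(0 + X) | -c-> m1
  m1 = a.c.c.(0 + (rec X. c.a.c.c.(0 + X))) | -a-> m2
  m2 = c.c.(0 + (rec X. c.a.c.c.(0 + X))) | -c-> m3
  m3 = c.(0 + (rec X. c.a.c.c.(0 + X))) | -c-> m4
  m4 = 0 + (rec X. c.a.c.c.(0 + X)) | -c-> m1
Q's transition system — 5 states:
  n0 = rec X. c.a.c.c.(X + 0) | -c-> n1
  n1 = a.c.c.((rec X. c.a.c.c.(X + 0)) + 0) | -a-> n2
  n2 = c.c.((rec X. c.a.c.c.(X + 0)) + 0) | -c-> n3
  n3 = c.((rec X. c.a.c.c.(X + 0)) + 0) | -c-> n4
  n4 = (rec X. c.a.c.c.(X + 0)) + 0 | -c-> n1
Coarsest stable partition (strong bisimilarity classes):
  B0 = {m0, m4, n0, n4}
  B1 = {m1, n1}
  B2 = {m2, n2}
  B3 = {m3, n3}
m0 ∈ B0, n0 ∈ B0 → same block

P ~ Q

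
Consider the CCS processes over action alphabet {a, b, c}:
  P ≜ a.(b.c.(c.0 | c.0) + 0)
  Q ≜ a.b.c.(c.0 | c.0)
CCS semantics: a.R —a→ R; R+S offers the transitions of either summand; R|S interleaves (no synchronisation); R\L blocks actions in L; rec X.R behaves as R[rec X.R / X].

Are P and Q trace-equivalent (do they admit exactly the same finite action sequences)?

LTS(P): 7 reachable states
  u0 = a.(b.c.(c.0 | c.0) + 0) | =a=> u1
  u1 = b.c.(c.0 | c.0) + 0 | =b=> u2
  u2 = c.(c.0 | c.0) | =c=> u3
  u3 = c.0 | c.0 | =c=> u4, =c=> u5
  u4 = 0 | c.0 | =c=> u6
  u5 = c.0 | 0 | =c=> u6
  u6 = 0 | 0 | deadlocked
LTS(Q): 7 reachable states
  v0 = a.b.c.(c.0 | c.0) | =a=> v1
  v1 = b.c.(c.0 | c.0) | =b=> v2
  v2 = c.(c.0 | c.0) | =c=> v3
  v3 = c.0 | c.0 | =c=> v4, =c=> v5
  v4 = 0 | c.0 | =c=> v6
  v5 = c.0 | 0 | =c=> v6
  v6 = 0 | 0 | deadlocked
Partition-refinement fixed point:
  B0 = {u0, v0}
  B1 = {u1, v1}
  B2 = {u2, v2}
  B3 = {u3, v3}
  B4 = {u4, u5, v4, v5}
  B5 = {u6, v6}
u0 ∈ B0, v0 ∈ B0 → same block
Bisimilar ⇒ trace-equivalent.

traces(P) = traces(Q)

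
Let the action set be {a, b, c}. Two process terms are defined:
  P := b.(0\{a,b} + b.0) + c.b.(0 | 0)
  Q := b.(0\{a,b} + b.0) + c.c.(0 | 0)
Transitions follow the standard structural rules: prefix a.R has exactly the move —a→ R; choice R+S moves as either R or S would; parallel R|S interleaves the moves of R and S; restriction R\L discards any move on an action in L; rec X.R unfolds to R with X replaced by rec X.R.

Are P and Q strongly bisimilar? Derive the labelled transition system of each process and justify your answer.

NO

LTS(P): 5 reachable states
  s0 = b.(0\{a,b} + b.0) + c.b.(0 | 0) ⊢ ··b··> s1, ··c··> s2
  s1 = 0\{a,b} + b.0 ⊢ ··b··> s3
  s2 = b.(0 | 0) ⊢ ··b··> s4
  s3 = 0 ⊢ ·
  s4 = 0 | 0 ⊢ ·
LTS(Q): 5 reachable states
  t0 = b.(0\{a,b} + b.0) + c.c.(0 | 0) ⊢ ··b··> t1, ··c··> t2
  t1 = 0\{a,b} + b.0 ⊢ ··b··> t3
  t2 = c.(0 | 0) ⊢ ··c··> t4
  t3 = 0 ⊢ ·
  t4 = 0 | 0 ⊢ ·
Bisimilarity quotient blocks:
  B0 = {s0}
  B1 = {s1, s2, t1}
  B2 = {s3, s4, t3, t4}
  B3 = {t0}
  B4 = {t2}
s0 ∈ B0, t0 ∈ B3 → different blocks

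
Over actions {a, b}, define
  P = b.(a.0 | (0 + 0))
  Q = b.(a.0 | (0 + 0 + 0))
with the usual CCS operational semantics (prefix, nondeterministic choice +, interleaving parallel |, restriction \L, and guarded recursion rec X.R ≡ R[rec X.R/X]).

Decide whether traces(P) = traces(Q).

trace-equivalent

P's transition system — 3 states:
  u0 = b.(a.0 | (0 + 0)) | —b→ u1
  u1 = a.0 | (0 + 0) | —a→ u2
  u2 = 0 | (0 + 0) | deadlocked
Q's transition system — 3 states:
  v0 = b.(a.0 | (0 + 0 + 0)) | —b→ v1
  v1 = a.0 | (0 + 0 + 0) | —a→ v2
  v2 = 0 | (0 + 0 + 0) | deadlocked
Partition-refinement fixed point:
  B0 = {u0, v0}
  B1 = {u1, v1}
  B2 = {u2, v2}
u0 ∈ B0, v0 ∈ B0 → same block
Bisimilar ⇒ trace-equivalent.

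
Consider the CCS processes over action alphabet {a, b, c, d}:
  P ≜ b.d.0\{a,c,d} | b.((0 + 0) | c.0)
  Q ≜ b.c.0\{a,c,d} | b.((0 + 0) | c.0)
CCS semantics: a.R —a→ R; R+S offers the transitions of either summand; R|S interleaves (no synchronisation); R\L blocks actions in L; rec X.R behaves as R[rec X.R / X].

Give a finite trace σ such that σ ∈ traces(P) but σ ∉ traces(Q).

bd

Reachable graph of P (9 states):
  u0 = b.d.0\{a,c,d} | b.((0 + 0) | c.0) has moves -b-> u1, -b-> u2
  u1 = b.d.0\{a,c,d} | ((0 + 0) | c.0) has moves -b-> u3, -c-> u4
  u2 = d.0\{a,c,d} | b.((0 + 0) | c.0) has moves -b-> u3, -d-> u5
  u3 = d.0\{a,c,d} | ((0 + 0) | c.0) has moves -c-> u6, -d-> u7
  u4 = b.d.0\{a,c,d} | ((0 + 0) | 0) has moves -b-> u6
  u5 = 0\{a,c,d} | b.((0 + 0) | c.0) has moves -b-> u7
  u6 = d.0\{a,c,d} | ((0 + 0) | 0) has moves -d-> u8
  u7 = 0\{a,c,d} | ((0 + 0) | c.0) has moves -c-> u8
  u8 = 0\{a,c,d} | ((0 + 0) | 0) has moves (no moves)
Reachable graph of Q (9 states):
  v0 = b.c.0\{a,c,d} | b.((0 + 0) | c.0) has moves -b-> v1, -b-> v2
  v1 = b.c.0\{a,c,d} | ((0 + 0) | c.0) has moves -b-> v3, -c-> v4
  v2 = c.0\{a,c,d} | b.((0 + 0) | c.0) has moves -b-> v3, -c-> v5
  v3 = c.0\{a,c,d} | ((0 + 0) | c.0) has moves -c-> v6, -c-> v7
  v4 = b.c.0\{a,c,d} | ((0 + 0) | 0) has moves -b-> v7
  v5 = 0\{a,c,d} | b.((0 + 0) | c.0) has moves -b-> v6
  v6 = 0\{a,c,d} | ((0 + 0) | c.0) has moves -c-> v8
  v7 = c.0\{a,c,d} | ((0 + 0) | 0) has moves -c-> v8
  v8 = 0\{a,c,d} | ((0 + 0) | 0) has moves (no moves)
Executing bd from P (initial set {u0}):
  after b @ step 1: {u1, u2}
  after d @ step 2: {u5}
  — P admits the full trace.
Executing bd from Q (initial set {v0}):
  after b @ step 1: {v1, v2}
  after d @ step 2: ∅  — Q cannot continue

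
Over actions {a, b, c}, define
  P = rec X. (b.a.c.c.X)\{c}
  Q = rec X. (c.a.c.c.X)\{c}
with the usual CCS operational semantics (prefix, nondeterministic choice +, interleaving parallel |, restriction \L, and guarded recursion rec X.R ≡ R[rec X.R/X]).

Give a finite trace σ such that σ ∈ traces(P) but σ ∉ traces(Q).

P's transition system — 3 states:
  u0 = rec X. (b.a.c.c.X)\{c} ⊢ ··b··> u1
  u1 = (a.c.c.(rec X. (b.a.c.c.X)\{c}))\{c} ⊢ ··a··> u2
  u2 = (c.c.(rec X. (b.a.c.c.X)\{c}))\{c} ⊢ ·
Q's transition system — 1 states:
  v0 = rec X. (c.a.c.c.X)\{c} ⊢ ·
Run σ = ⟨b⟩ on P: start {u0}
  [1] b ⇒ {u1}
  — P admits the full trace.
Run σ = ⟨b⟩ on Q: start {v0}
  [1] b ⇒ ∅ (Q stuck)

b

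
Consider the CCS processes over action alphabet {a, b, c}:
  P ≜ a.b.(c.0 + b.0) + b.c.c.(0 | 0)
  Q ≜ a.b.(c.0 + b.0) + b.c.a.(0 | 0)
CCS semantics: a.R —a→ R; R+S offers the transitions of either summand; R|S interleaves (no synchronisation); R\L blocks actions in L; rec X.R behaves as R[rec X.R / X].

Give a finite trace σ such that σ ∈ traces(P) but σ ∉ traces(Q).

Reachable graph of P (7 states):
  u0 = a.b.(c.0 + b.0) + b.c.c.(0 | 0) | --a--▸ u1, --b--▸ u2
  u1 = b.(c.0 + b.0) | --b--▸ u3
  u2 = c.c.(0 | 0) | --c--▸ u4
  u3 = c.0 + b.0 | --b--▸ u5, --c--▸ u5
  u4 = c.(0 | 0) | --c--▸ u6
  u5 = 0 | deadlocked
  u6 = 0 | 0 | deadlocked
Reachable graph of Q (7 states):
  v0 = a.b.(c.0 + b.0) + b.c.a.(0 | 0) | --a--▸ v1, --b--▸ v2
  v1 = b.(c.0 + b.0) | --b--▸ v3
  v2 = c.a.(0 | 0) | --c--▸ v4
  v3 = c.0 + b.0 | --b--▸ v5, --c--▸ v5
  v4 = a.(0 | 0) | --a--▸ v6
  v5 = 0 | deadlocked
  v6 = 0 | 0 | deadlocked
Executing bcc from P (initial set {u0}):
  step 1 (b): {u2}
  step 2 (c): {u4}
  step 3 (c): {u6}
  — P admits the full trace.
Executing bcc from Q (initial set {v0}):
  step 1 (b): {v2}
  step 2 (c): {v4}
  step 3 (c): ∅ (Q stuck)

bcc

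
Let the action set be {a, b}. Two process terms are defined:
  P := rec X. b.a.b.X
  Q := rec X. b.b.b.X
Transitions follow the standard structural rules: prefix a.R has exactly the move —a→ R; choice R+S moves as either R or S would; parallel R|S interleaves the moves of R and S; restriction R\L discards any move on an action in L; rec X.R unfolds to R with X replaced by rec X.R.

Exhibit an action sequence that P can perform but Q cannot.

ba

Reachable graph of P (3 states):
  p0 = rec X. b.a.b.X | -b-> p1
  p1 = a.b.(rec X. b.a.b.X) | -a-> p2
  p2 = b.(rec X. b.a.b.X) | -b-> p0
Reachable graph of Q (3 states):
  q0 = rec X. b.b.b.X | -b-> q1
  q1 = b.b.(rec X. b.b.b.X) | -b-> q2
  q2 = b.(rec X. b.b.b.X) | -b-> q0
Executing ba from P (initial set {p0}):
  after b @ step 1: {p1}
  after a @ step 2: {p2}
  P completes σ.
Executing ba from Q (initial set {q0}):
  after b @ step 1: {q1}
  after a @ step 2: ∅  — Q cannot continue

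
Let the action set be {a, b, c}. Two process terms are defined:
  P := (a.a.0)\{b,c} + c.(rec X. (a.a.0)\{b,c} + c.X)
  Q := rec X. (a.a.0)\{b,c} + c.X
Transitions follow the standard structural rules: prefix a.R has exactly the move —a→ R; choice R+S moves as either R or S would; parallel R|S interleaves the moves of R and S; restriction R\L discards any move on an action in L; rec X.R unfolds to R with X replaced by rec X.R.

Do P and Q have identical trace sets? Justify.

P's transition system — 4 states:
  p0 = (a.a.0)\{b,c} + c.(rec X. (a.a.0)\{b,c} + c.X) has moves --a--▸ p1, --c--▸ p2
  p1 = (a.0)\{b,c} has moves --a--▸ p3
  p2 = rec X. (a.a.0)\{b,c} + c.X has moves --a--▸ p1, --c--▸ p2
  p3 = 0\{b,c} has moves deadlocked
Q's transition system — 3 states:
  q0 = rec X. (a.a.0)\{b,c} + c.X has moves --a--▸ q1, --c--▸ q0
  q1 = (a.0)\{b,c} has moves --a--▸ q2
  q2 = 0\{b,c} has moves deadlocked
Partition-refinement fixed point:
  B0 = {p0, p2, q0}
  B1 = {p1, q1}
  B2 = {p3, q2}
p0 ∈ B0, q0 ∈ B0 → same block
Bisimilar ⇒ trace-equivalent.

traces(P) = traces(Q)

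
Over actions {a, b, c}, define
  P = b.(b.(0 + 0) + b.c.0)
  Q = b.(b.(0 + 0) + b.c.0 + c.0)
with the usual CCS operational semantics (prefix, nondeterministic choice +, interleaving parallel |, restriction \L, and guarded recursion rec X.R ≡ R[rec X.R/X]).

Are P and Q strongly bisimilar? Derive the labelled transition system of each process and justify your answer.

not bisimilar

LTS(P): 5 reachable states
  s0 = b.(b.(0 + 0) + b.c.0) :: -b-> s1
  s1 = b.(0 + 0) + b.c.0 :: -b-> s2, -b-> s3
  s2 = 0 + 0 :: (no moves)
  s3 = c.0 :: -c-> s4
  s4 = 0 :: (no moves)
LTS(Q): 5 reachable states
  t0 = b.(b.(0 + 0) + b.c.0 + c.0) :: -b-> t1
  t1 = b.(0 + 0) + b.c.0 + c.0 :: -b-> t2, -b-> t3, -c-> t4
  t2 = 0 + 0 :: (no moves)
  t3 = c.0 :: -c-> t4
  t4 = 0 :: (no moves)
Partition-refinement fixed point:
  B0 = {s0}
  B1 = {s1}
  B2 = {s3, t3}
  B3 = {s2, s4, t2, t4}
  B4 = {t0}
  B5 = {t1}
s0 ∈ B0, t0 ∈ B4 → different blocks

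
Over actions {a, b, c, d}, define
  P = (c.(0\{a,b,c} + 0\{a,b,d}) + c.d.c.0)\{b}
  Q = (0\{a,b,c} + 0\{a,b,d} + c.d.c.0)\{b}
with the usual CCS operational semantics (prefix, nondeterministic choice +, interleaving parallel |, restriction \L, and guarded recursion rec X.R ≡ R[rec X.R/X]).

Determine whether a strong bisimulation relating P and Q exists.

P ≁ Q

P's transition system — 5 states:
  u0 = (c.(0\{a,b,c} + 0\{a,b,d}) + c.d.c.0)\{b} → -c-> u1, -c-> u2
  u1 = (0\{a,b,c} + 0\{a,b,d})\{b} → ·
  u2 = (d.c.0)\{b} → -d-> u3
  u3 = (c.0)\{b} → -c-> u4
  u4 = 0\{b} → ·
Q's transition system — 4 states:
  v0 = (0\{a,b,c} + 0\{a,b,d} + c.d.c.0)\{b} → -c-> v1
  v1 = (d.c.0)\{b} → -d-> v2
  v2 = (c.0)\{b} → -c-> v3
  v3 = 0\{b} → ·
Coarsest stable partition (strong bisimilarity classes):
  B0 = {u0}
  B1 = {u2, v1}
  B2 = {u3, v2}
  B3 = {u1, u4, v3}
  B4 = {v0}
u0 ∈ B0, v0 ∈ B4 → different blocks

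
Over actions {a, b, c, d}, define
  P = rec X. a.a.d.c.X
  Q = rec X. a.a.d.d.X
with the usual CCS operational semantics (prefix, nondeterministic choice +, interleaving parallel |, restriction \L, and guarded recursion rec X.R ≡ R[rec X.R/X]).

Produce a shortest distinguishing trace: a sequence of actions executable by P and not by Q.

P's transition system — 4 states:
  p0 = rec X. a.a.d.c.X → ··a··> p1
  p1 = a.d.c.(rec X. a.a.d.c.X) → ··a··> p2
  p2 = d.c.(rec X. a.a.d.c.X) → ··d··> p3
  p3 = c.(rec X. a.a.d.c.X) → ··c··> p0
Q's transition system — 4 states:
  q0 = rec X. a.a.d.d.X → ··a··> q1
  q1 = a.d.d.(rec X. a.a.d.d.X) → ··a··> q2
  q2 = d.d.(rec X. a.a.d.d.X) → ··d··> q3
  q3 = d.(rec X. a.a.d.d.X) → ··d··> q0
Run σ = ⟨aadc⟩ on P: start {p0}
  step 1 (a): {p1}
  step 2 (a): {p2}
  step 3 (d): {p3}
  step 4 (c): {p0}
  — P admits the full trace.
Run σ = ⟨aadc⟩ on Q: start {q0}
  step 1 (a): {q1}
  step 2 (a): {q2}
  step 3 (d): {q3}
  step 4 (c): no successor for Q

aadc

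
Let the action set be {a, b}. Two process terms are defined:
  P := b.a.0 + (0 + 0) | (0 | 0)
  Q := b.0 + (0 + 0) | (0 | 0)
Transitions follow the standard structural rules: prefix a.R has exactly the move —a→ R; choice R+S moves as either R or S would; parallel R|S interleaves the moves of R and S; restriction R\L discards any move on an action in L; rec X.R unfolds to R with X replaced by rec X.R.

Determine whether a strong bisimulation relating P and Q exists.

LTS(P): 3 reachable states
  u0 = b.a.0 + (0 + 0) | (0 | 0) :: —b→ u1
  u1 = a.0 :: —a→ u2
  u2 = 0 :: deadlocked
LTS(Q): 2 reachable states
  v0 = b.0 + (0 + 0) | (0 | 0) :: —b→ v1
  v1 = 0 :: deadlocked
Bisimilarity quotient blocks:
  B0 = {u0}
  B1 = {u1}
  B2 = {u2, v1}
  B3 = {v0}
u0 ∈ B0, v0 ∈ B3 → different blocks

P ≁ Q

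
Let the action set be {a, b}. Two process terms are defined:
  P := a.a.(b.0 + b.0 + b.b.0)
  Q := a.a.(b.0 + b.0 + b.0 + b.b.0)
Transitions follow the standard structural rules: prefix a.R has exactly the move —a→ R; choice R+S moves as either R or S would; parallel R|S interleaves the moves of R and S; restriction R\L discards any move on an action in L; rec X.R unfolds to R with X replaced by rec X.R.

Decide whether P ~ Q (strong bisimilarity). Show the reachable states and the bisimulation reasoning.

YES

Reachable graph of P (5 states):
  p0 = a.a.(b.0 + b.0 + b.b.0) has moves —a→ p1
  p1 = a.(b.0 + b.0 + b.b.0) has moves —a→ p2
  p2 = b.0 + b.0 + b.b.0 has moves —b→ p3, —b→ p4
  p3 = 0 has moves deadlocked
  p4 = b.0 has moves —b→ p3
Reachable graph of Q (5 states):
  q0 = a.a.(b.0 + b.0 + b.0 + b.b.0) has moves —a→ q1
  q1 = a.(b.0 + b.0 + b.0 + b.b.0) has moves —a→ q2
  q2 = b.0 + b.0 + b.0 + b.b.0 has moves —b→ q3, —b→ q4
  q3 = 0 has moves deadlocked
  q4 = b.0 has moves —b→ q3
Partition-refinement fixed point:
  B0 = {p0, q0}
  B1 = {p1, q1}
  B2 = {p2, q2}
  B3 = {p4, q4}
  B4 = {p3, q3}
p0 ∈ B0, q0 ∈ B0 → same block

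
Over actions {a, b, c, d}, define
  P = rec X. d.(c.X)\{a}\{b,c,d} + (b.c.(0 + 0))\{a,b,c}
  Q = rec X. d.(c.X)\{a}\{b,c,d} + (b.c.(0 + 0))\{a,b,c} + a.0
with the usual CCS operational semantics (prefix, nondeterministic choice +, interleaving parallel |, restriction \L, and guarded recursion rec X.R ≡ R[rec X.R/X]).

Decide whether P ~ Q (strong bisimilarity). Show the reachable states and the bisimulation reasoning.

LTS(P): 2 reachable states
  s0 = rec X. d.(c.X)\{a}\{b,c,d} + (b.c.(0 + 0))\{a,b,c} | --d--▸ s1
  s1 = (c.(rec X. d.(c.X)\{a}\{b,c,d} + (b.c.(0 + 0))\{a,b,c}))\{a}\{b,c,d} | (no moves)
LTS(Q): 3 reachable states
  t0 = rec X. d.(c.X)\{a}\{b,c,d} + (b.c.(0 + 0))\{a,b,c} + a.0 | --a--▸ t1, --d--▸ t2
  t1 = 0 | (no moves)
  t2 = (c.(rec X. d.(c.X)\{a}\{b,c,d} + (b.c.(0 + 0))\{a,b,c} + a.0))\{a}\{b,c,d} | (no moves)
Bisimilarity quotient blocks:
  B0 = {s0}
  B1 = {s1, t1, t2}
  B2 = {t0}
s0 ∈ B0, t0 ∈ B2 → different blocks

P ≁ Q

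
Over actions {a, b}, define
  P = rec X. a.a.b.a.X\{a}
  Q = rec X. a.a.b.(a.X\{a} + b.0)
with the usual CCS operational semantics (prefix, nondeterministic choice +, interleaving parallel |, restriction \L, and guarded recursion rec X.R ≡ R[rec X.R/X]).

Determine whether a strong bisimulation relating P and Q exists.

LTS(P): 5 reachable states
  m0 = rec X. a.a.b.a.X\{a} | ··a··> m1
  m1 = a.b.a.(rec X. a.a.b.a.X\{a})\{a} | ··a··> m2
  m2 = b.a.(rec X. a.a.b.a.X\{a})\{a} | ··b··> m3
  m3 = a.(rec X. a.a.b.a.X\{a})\{a} | ··a··> m4
  m4 = (rec X. a.a.b.a.X\{a})\{a} | ∅
LTS(Q): 6 reachable states
  n0 = rec X. a.a.b.(a.X\{a} + b.0) | ··a··> n1
  n1 = a.b.(a.(rec X. a.a.b.(a.X\{a} + b.0))\{a} + b.0) | ··a··> n2
  n2 = b.(a.(rec X. a.a.b.(a.X\{a} + b.0))\{a} + b.0) | ··b··> n3
  n3 = a.(rec X. a.a.b.(a.X\{a} + b.0))\{a} + b.0 | ··a··> n4, ··b··> n5
  n4 = (rec X. a.a.b.(a.X\{a} + b.0))\{a} | ∅
  n5 = 0 | ∅
Coarsest stable partition (strong bisimilarity classes):
  B0 = {m0}
  B1 = {m1}
  B2 = {m2}
  B3 = {m3}
  B4 = {m4, n4, n5}
  B5 = {n0}
  B6 = {n1}
  B7 = {n2}
  B8 = {n3}
m0 ∈ B0, n0 ∈ B5 → different blocks

not bisimilar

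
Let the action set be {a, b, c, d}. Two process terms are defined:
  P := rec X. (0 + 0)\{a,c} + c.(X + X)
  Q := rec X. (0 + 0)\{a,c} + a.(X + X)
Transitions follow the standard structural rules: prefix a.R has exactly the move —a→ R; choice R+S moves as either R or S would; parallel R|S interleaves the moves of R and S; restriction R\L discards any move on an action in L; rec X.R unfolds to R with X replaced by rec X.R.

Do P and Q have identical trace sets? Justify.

trace-distinct — witness ⟨c⟩

P's transition system — 2 states:
  s0 = rec X. (0 + 0)\{a,c} + c.(X + X) has moves --c--▸ s1
  s1 = (rec X. (0 + 0)\{a,c} + c.(X + X)) + (rec X. (0 + 0)\{a,c} + c.(X + X)) has moves --c--▸ s1
Q's transition system — 2 states:
  t0 = rec X. (0 + 0)\{a,c} + a.(X + X) has moves --a--▸ t1
  t1 = (rec X. (0 + 0)\{a,c} + a.(X + X)) + (rec X. (0 + 0)\{a,c} + a.(X + X)) has moves --a--▸ t1
Run σ = ⟨c⟩ on P: start {s0}
  [1] c ⇒ {s1}
  P completes σ.
Run σ = ⟨c⟩ on Q: start {t0}
  [1] c ⇒ no successor for Q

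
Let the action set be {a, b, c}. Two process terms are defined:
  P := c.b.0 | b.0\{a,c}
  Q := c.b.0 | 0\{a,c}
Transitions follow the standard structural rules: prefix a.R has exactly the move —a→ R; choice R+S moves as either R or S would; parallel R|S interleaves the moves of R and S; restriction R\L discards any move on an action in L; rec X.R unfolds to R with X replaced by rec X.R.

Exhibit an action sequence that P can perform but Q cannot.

b

P's transition system — 6 states:
  m0 = c.b.0 | b.0\{a,c} :: —b→ m1, —c→ m2
  m1 = c.b.0 | 0\{a,c} :: —c→ m3
  m2 = b.0 | b.0\{a,c} :: —b→ m3, —b→ m4
  m3 = b.0 | 0\{a,c} :: —b→ m5
  m4 = 0 | b.0\{a,c} :: —b→ m5
  m5 = 0 | 0\{a,c} :: (no moves)
Q's transition system — 3 states:
  n0 = c.b.0 | 0\{a,c} :: —c→ n1
  n1 = b.0 | 0\{a,c} :: —b→ n2
  n2 = 0 | 0\{a,c} :: (no moves)
Trace ⟨b⟩ through P, begin at {m0}:
  step 1 (b): {m1}
  P completes σ.
Trace ⟨b⟩ through Q, begin at {n0}:
  step 1 (b): ∅  — Q cannot continue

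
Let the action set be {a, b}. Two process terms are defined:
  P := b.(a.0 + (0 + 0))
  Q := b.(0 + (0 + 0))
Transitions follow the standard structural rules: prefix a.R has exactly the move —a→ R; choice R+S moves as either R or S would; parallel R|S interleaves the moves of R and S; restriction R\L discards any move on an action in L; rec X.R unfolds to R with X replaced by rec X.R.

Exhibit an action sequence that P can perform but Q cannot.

Reachable graph of P (3 states):
  m0 = b.(a.0 + (0 + 0)) | =b=> m1
  m1 = a.0 + (0 + 0) | =a=> m2
  m2 = 0 | stopped
Reachable graph of Q (2 states):
  n0 = b.(0 + (0 + 0)) | =b=> n1
  n1 = 0 + (0 + 0) | stopped
Trace ⟨ba⟩ through P, begin at {m0}:
  after b @ step 1: {m1}
  after a @ step 2: {m2}
  P completes σ.
Trace ⟨ba⟩ through Q, begin at {n0}:
  after b @ step 1: {n1}
  after a @ step 2: ∅ (Q stuck)

ba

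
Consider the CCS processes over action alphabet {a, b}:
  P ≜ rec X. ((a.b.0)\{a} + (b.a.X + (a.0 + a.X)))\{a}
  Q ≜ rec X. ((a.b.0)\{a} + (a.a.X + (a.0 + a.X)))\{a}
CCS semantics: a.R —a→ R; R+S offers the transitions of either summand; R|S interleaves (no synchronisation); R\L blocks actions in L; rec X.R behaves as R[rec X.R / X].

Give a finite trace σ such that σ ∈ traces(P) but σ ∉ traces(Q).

b

Reachable graph of P (2 states):
  m0 = rec X. ((a.b.0)\{a} + (b.a.X + (a.0 + a.X)))\{a} :: -b-> m1
  m1 = (a.(rec X. ((a.b.0)\{a} + (b.a.X + (a.0 + a.X)))\{a}))\{a} :: stopped
Reachable graph of Q (1 states):
  n0 = rec X. ((a.b.0)\{a} + (a.a.X + (a.0 + a.X)))\{a} :: stopped
Trace ⟨b⟩ through P, begin at {m0}:
  step 1 (b): {m1}
  ✓ P
Trace ⟨b⟩ through Q, begin at {n0}:
  step 1 (b): ∅  — Q cannot continue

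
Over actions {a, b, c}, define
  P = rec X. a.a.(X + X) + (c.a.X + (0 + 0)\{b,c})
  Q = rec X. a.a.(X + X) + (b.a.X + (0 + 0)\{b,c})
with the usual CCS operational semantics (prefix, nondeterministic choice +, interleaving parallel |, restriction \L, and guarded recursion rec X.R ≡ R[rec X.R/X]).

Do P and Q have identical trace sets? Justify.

NO — witness ⟨c⟩

P's transition system — 4 states:
  s0 = rec X. a.a.(X + X) + (c.a.X + (0 + 0)\{b,c}) ⊢ —a→ s1, —c→ s2
  s1 = a.((rec X. a.a.(X + X) + (c.a.X + (0 + 0)\{b,c})) + (rec X. a.a.(X + X) + (c.a.X + (0 + 0)\{b,c}))) ⊢ —a→ s3
  s2 = a.(rec X. a.a.(X + X) + (c.a.X + (0 + 0)\{b,c})) ⊢ —a→ s0
  s3 = (rec X. a.a.(X + X) + (c.a.X + (0 + 0)\{b,c})) + (rec X. a.a.(X + X) + (c.a.X + (0 + 0)\{b,c})) ⊢ —a→ s1, —c→ s2
Q's transition system — 4 states:
  t0 = rec X. a.a.(X + X) + (b.a.X + (0 + 0)\{b,c}) ⊢ —a→ t1, —b→ t2
  t1 = a.((rec X. a.a.(X + X) + (b.a.X + (0 + 0)\{b,c})) + (rec X. a.a.(X + X) + (b.a.X + (0 + 0)\{b,c}))) ⊢ —a→ t3
  t2 = a.(rec X. a.a.(X + X) + (b.a.X + (0 + 0)\{b,c})) ⊢ —a→ t0
  t3 = (rec X. a.a.(X + X) + (b.a.X + (0 + 0)\{b,c})) + (rec X. a.a.(X + X) + (b.a.X + (0 + 0)\{b,c})) ⊢ —a→ t1, —b→ t2
Trace ⟨c⟩ through P, begin at {s0}:
  after c @ step 1: {s2}
  P completes σ.
Trace ⟨c⟩ through Q, begin at {t0}:
  after c @ step 1: ∅  — Q cannot continue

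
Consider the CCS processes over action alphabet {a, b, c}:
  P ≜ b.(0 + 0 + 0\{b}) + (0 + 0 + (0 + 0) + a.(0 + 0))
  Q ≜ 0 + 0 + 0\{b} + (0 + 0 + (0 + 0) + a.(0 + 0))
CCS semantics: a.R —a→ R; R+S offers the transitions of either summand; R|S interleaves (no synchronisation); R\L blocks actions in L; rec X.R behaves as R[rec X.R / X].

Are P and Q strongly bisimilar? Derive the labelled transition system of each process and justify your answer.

NO

P's transition system — 3 states:
  s0 = b.(0 + 0 + 0\{b}) + (0 + 0 + (0 + 0) + a.(0 + 0)) :: -a-> s1, -b-> s2
  s1 = 0 + 0 :: ∅
  s2 = 0 + 0 + 0\{b} :: ∅
Q's transition system — 2 states:
  t0 = 0 + 0 + 0\{b} + (0 + 0 + (0 + 0) + a.(0 + 0)) :: -a-> t1
  t1 = 0 + 0 :: ∅
Partition-refinement fixed point:
  B0 = {s0}
  B1 = {s1, s2, t1}
  B2 = {t0}
s0 ∈ B0, t0 ∈ B2 → different blocks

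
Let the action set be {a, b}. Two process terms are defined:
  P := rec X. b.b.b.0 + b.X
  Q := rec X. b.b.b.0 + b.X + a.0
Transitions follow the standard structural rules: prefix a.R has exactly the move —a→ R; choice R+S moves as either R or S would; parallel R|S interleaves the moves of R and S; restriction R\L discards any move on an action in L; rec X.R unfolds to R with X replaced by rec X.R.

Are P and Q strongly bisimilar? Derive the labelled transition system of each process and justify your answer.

Reachable graph of P (4 states):
  p0 = rec X. b.b.b.0 + b.X :: ··b··> p0, ··b··> p1
  p1 = b.b.0 :: ··b··> p2
  p2 = b.0 :: ··b··> p3
  p3 = 0 :: (no moves)
Reachable graph of Q (4 states):
  q0 = rec X. b.b.b.0 + b.X + a.0 :: ··a··> q1, ··b··> q0, ··b··> q2
  q1 = 0 :: (no moves)
  q2 = b.b.0 :: ··b··> q3
  q3 = b.0 :: ··b··> q1
Partition-refinement fixed point:
  B0 = {p0}
  B1 = {p1, q2}
  B2 = {p2, q3}
  B3 = {p3, q1}
  B4 = {q0}
p0 ∈ B0, q0 ∈ B4 → different blocks

P ≁ Q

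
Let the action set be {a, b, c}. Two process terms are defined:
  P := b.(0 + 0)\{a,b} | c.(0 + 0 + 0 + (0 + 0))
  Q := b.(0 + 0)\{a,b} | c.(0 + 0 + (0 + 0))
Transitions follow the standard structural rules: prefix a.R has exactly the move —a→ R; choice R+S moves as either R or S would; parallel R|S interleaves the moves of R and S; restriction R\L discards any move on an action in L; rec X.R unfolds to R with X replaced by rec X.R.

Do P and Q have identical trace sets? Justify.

traces(P) = traces(Q)

LTS(P): 4 reachable states
  m0 = b.(0 + 0)\{a,b} | c.(0 + 0 + 0 + (0 + 0)) → =b=> m1, =c=> m2
  m1 = (0 + 0)\{a,b} | c.(0 + 0 + 0 + (0 + 0)) → =c=> m3
  m2 = b.(0 + 0)\{a,b} | (0 + 0 + 0 + (0 + 0)) → =b=> m3
  m3 = (0 + 0)\{a,b} | (0 + 0 + 0 + (0 + 0)) → ·
LTS(Q): 4 reachable states
  n0 = b.(0 + 0)\{a,b} | c.(0 + 0 + (0 + 0)) → =b=> n1, =c=> n2
  n1 = (0 + 0)\{a,b} | c.(0 + 0 + (0 + 0)) → =c=> n3
  n2 = b.(0 + 0)\{a,b} | (0 + 0 + (0 + 0)) → =b=> n3
  n3 = (0 + 0)\{a,b} | (0 + 0 + (0 + 0)) → ·
Coarsest stable partition (strong bisimilarity classes):
  B0 = {m0, n0}
  B1 = {m1, n1}
  B2 = {m3, n3}
  B3 = {m2, n2}
m0 ∈ B0, n0 ∈ B0 → same block
Bisimilar ⇒ trace-equivalent.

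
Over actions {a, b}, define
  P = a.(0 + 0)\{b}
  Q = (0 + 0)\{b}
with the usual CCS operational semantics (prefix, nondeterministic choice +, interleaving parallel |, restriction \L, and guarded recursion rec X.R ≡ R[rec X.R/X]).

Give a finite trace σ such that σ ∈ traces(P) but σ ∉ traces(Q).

a

Reachable graph of P (2 states):
  m0 = a.(0 + 0)\{b} | ··a··> m1
  m1 = (0 + 0)\{b} | (no moves)
Reachable graph of Q (1 states):
  n0 = (0 + 0)\{b} | (no moves)
Run σ = ⟨a⟩ on P: start {m0}
  [1] a ⇒ {m1}
  — P admits the full trace.
Run σ = ⟨a⟩ on Q: start {n0}
  [1] a ⇒ ∅  — Q cannot continue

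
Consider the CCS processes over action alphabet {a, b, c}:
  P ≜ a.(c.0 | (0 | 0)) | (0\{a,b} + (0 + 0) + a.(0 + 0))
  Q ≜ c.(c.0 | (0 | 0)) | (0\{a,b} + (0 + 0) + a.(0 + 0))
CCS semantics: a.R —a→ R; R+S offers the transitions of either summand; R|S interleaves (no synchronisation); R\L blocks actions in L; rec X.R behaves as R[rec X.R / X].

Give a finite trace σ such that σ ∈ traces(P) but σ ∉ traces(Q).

aa

LTS(P): 6 reachable states
  s0 = a.(c.0 | (0 | 0)) | (0\{a,b} + (0 + 0) + a.(0 + 0)) :: —a→ s1, —a→ s2
  s1 = a.(c.0 | (0 | 0)) | (0 + 0) :: —a→ s3
  s2 = c.0 | (0 | 0) | (0\{a,b} + (0 + 0) + a.(0 + 0)) :: —a→ s3, —c→ s4
  s3 = c.0 | (0 | 0) | (0 + 0) :: —c→ s5
  s4 = 0 | (0 | 0) | (0\{a,b} + (0 + 0) + a.(0 + 0)) :: —a→ s5
  s5 = 0 | (0 | 0) | (0 + 0) :: stopped
LTS(Q): 6 reachable states
  t0 = c.(c.0 | (0 | 0)) | (0\{a,b} + (0 + 0) + a.(0 + 0)) :: —a→ t1, —c→ t2
  t1 = c.(c.0 | (0 | 0)) | (0 + 0) :: —c→ t3
  t2 = c.0 | (0 | 0) | (0\{a,b} + (0 + 0) + a.(0 + 0)) :: —a→ t3, —c→ t4
  t3 = c.0 | (0 | 0) | (0 + 0) :: —c→ t5
  t4 = 0 | (0 | 0) | (0\{a,b} + (0 + 0) + a.(0 + 0)) :: —a→ t5
  t5 = 0 | (0 | 0) | (0 + 0) :: stopped
Executing aa from P (initial set {s0}):
  [1] a ⇒ {s1, s2}
  [2] a ⇒ {s3}
  — P admits the full trace.
Executing aa from Q (initial set {t0}):
  [1] a ⇒ {t1}
  [2] a ⇒ ∅  — Q cannot continue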